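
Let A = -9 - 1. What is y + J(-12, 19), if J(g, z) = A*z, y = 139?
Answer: -51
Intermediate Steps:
A = -10
J(g, z) = -10*z
y + J(-12, 19) = 139 - 10*19 = 139 - 190 = -51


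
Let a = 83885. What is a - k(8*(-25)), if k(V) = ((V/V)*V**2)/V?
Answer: 84085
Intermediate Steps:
k(V) = V (k(V) = (1*V**2)/V = V**2/V = V)
a - k(8*(-25)) = 83885 - 8*(-25) = 83885 - 1*(-200) = 83885 + 200 = 84085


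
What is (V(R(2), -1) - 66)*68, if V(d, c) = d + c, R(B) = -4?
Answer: -4828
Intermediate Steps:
V(d, c) = c + d
(V(R(2), -1) - 66)*68 = ((-1 - 4) - 66)*68 = (-5 - 66)*68 = -71*68 = -4828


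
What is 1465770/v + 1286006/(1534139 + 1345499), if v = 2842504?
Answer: 1969091047571/2046345633388 ≈ 0.96225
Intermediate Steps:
1465770/v + 1286006/(1534139 + 1345499) = 1465770/2842504 + 1286006/(1534139 + 1345499) = 1465770*(1/2842504) + 1286006/2879638 = 732885/1421252 + 1286006*(1/2879638) = 732885/1421252 + 643003/1439819 = 1969091047571/2046345633388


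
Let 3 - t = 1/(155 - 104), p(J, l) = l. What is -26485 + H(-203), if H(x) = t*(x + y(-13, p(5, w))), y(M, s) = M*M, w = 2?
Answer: -79759/3 ≈ -26586.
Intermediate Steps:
y(M, s) = M**2
t = 152/51 (t = 3 - 1/(155 - 104) = 3 - 1/51 = 152/51 ≈ 2.9804)
H(x) = 25688/51 + 152*x/51 (H(x) = 152*(x + (-13)**2)/51 = 152*(x + 169)/51 = 152*(169 + x)/51 = 25688/51 + 152*x/51)
-26485 + H(-203) = -26485 + (25688/51 + (152/51)*(-203)) = -26485 + (25688/51 - 30856/51) = -26485 - 304/3 = -79759/3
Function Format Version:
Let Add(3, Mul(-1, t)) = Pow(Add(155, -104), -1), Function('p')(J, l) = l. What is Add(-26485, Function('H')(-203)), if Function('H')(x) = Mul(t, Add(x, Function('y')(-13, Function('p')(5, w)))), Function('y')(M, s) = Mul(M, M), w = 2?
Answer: Rational(-79759, 3) ≈ -26586.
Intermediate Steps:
Function('y')(M, s) = Pow(M, 2)
t = Rational(152, 51) (t = Add(3, Mul(-1, Pow(Add(155, -104), -1))) = Add(3, Mul(-1, Pow(51, -1))) = Add(3, Mul(-1, Rational(1, 51))) = Add(3, Rational(-1, 51)) = Rational(152, 51) ≈ 2.9804)
Function('H')(x) = Add(Rational(25688, 51), Mul(Rational(152, 51), x)) (Function('H')(x) = Mul(Rational(152, 51), Add(x, Pow(-13, 2))) = Mul(Rational(152, 51), Add(x, 169)) = Mul(Rational(152, 51), Add(169, x)) = Add(Rational(25688, 51), Mul(Rational(152, 51), x)))
Add(-26485, Function('H')(-203)) = Add(-26485, Add(Rational(25688, 51), Mul(Rational(152, 51), -203))) = Add(-26485, Add(Rational(25688, 51), Rational(-30856, 51))) = Add(-26485, Rational(-304, 3)) = Rational(-79759, 3)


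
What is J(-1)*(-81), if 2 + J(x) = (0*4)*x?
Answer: 162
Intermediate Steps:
J(x) = -2 (J(x) = -2 + (0*4)*x = -2 + 0*x = -2 + 0 = -2)
J(-1)*(-81) = -2*(-81) = 162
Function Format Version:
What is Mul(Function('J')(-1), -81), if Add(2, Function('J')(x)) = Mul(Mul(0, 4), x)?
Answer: 162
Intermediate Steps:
Function('J')(x) = -2 (Function('J')(x) = Add(-2, Mul(Mul(0, 4), x)) = Add(-2, Mul(0, x)) = Add(-2, 0) = -2)
Mul(Function('J')(-1), -81) = Mul(-2, -81) = 162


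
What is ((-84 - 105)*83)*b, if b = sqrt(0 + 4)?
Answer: -31374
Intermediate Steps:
b = 2 (b = sqrt(4) = 2)
((-84 - 105)*83)*b = ((-84 - 105)*83)*2 = -189*83*2 = -15687*2 = -31374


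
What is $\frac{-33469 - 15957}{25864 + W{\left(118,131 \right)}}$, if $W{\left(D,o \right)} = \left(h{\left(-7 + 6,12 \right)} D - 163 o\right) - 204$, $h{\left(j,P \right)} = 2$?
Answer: $- \frac{49426}{4543} \approx -10.88$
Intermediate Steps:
$W{\left(D,o \right)} = -204 - 163 o + 2 D$ ($W{\left(D,o \right)} = \left(2 D - 163 o\right) - 204 = \left(- 163 o + 2 D\right) - 204 = -204 - 163 o + 2 D$)
$\frac{-33469 - 15957}{25864 + W{\left(118,131 \right)}} = \frac{-33469 - 15957}{25864 - 21321} = - \frac{49426}{25864 - 21321} = - \frac{49426}{4543}$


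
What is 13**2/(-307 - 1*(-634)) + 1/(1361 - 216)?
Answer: 193832/374415 ≈ 0.51769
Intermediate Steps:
13**2/(-307 - 1*(-634)) + 1/(1361 - 216) = 169/(-307 + 634) + 1/1145 = 169/327 + 1/1145 = 193832/374415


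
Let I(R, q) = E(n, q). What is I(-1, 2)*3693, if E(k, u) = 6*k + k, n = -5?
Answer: -129255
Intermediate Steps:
E(k, u) = 7*k
I(R, q) = -35 (I(R, q) = 7*(-5) = -35)
I(-1, 2)*3693 = -35*3693 = -129255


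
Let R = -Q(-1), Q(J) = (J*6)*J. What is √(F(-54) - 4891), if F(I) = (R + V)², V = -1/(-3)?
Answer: I*√43730/3 ≈ 69.706*I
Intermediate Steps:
Q(J) = 6*J² (Q(J) = (6*J)*J = 6*J²)
V = ⅓ (V = -1*(-⅓) = ⅓ ≈ 0.33333)
R = -6 (R = -6*(-1)² = -6 ≈ -6.0000)
F(I) = 289/9 (F(I) = (-6 + ⅓)² = (-17/3)² = 289/9)
√(F(-54) - 4891) = √(289/9 - 4891) = √(-43730/9) = I*√43730/3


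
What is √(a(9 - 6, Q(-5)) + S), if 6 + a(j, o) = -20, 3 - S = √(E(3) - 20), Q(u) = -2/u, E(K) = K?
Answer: √(-23 - I*√17) ≈ 0.42816 - 4.8149*I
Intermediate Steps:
S = 3 - I*√17 (S = 3 - √(3 - 20) = 3 - √(-17) = 3 - I*√17 ≈ 3.0 - 4.1231*I)
a(j, o) = -26 (a(j, o) = -6 - 20 = -26)
√(a(9 - 6, Q(-5)) + S) = √(-26 + (3 - I*√17)) = √(-23 - I*√17)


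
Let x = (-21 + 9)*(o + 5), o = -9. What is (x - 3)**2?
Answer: 2025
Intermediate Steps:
x = 48 (x = (-21 + 9)*(-9 + 5) = -12*(-4) = 48)
(x - 3)**2 = (48 - 3)**2 = 45**2 = 2025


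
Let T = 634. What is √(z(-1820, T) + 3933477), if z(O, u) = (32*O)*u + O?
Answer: I*√32992503 ≈ 5743.9*I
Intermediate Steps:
z(O, u) = O + 32*O*u (z(O, u) = 32*O*u + O = O + 32*O*u)
√(z(-1820, T) + 3933477) = √(-1820*(1 + 32*634) + 3933477) = √(-1820*(1 + 20288) + 3933477) = √(-1820*20289 + 3933477) = √(-36925980 + 3933477) = √(-32992503) = I*√32992503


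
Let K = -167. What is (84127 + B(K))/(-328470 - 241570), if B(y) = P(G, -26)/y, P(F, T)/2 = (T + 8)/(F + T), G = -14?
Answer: -140492081/951966800 ≈ -0.14758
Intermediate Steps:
P(F, T) = 2*(8 + T)/(F + T) (P(F, T) = 2*((T + 8)/(F + T)) = 2*((8 + T)/(F + T)) = 2*(8 + T)/(F + T))
B(y) = 9/(10*y) (B(y) = (2*(8 - 26)/(-14 - 26))/y = (2*(-18)/(-40))/y = (2*(-1/40)*(-18))/y = 9/(10*y))
(84127 + B(K))/(-328470 - 241570) = (84127 + (9/10)/(-167))/(-328470 - 241570) = (84127 + (9/10)*(-1/167))/(-570040) = (84127 - 9/1670)*(-1/570040) = (140492081/1670)*(-1/570040) = -140492081/951966800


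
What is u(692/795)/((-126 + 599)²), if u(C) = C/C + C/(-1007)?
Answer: 799873/179109606885 ≈ 4.4658e-6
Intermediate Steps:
u(C) = 1 - C/1007 (u(C) = 1 + C*(-1/1007) = 1 - C/1007)
u(692/795)/((-126 + 599)²) = (1 - 692/(1007*795))/((-126 + 599)²) = (1 - 692/(1007*795))/(473²) = (1 - 1/1007*692/795)/223729 = (1 - 692/800565)*(1/223729) = (799873/800565)*(1/223729) = 799873/179109606885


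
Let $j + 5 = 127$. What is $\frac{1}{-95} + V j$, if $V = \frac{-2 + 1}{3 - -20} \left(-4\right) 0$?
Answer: $- \frac{1}{95} \approx -0.010526$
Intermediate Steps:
$j = 122$ ($j = -5 + 127 = 122$)
$V = 0$ ($V = - \frac{1}{3 + 20} \left(-4\right) 0 = - \frac{1}{23} \left(-4\right) 0 = \left(-1\right) \frac{1}{23} \left(-4\right) 0 = \left(- \frac{1}{23}\right) \left(-4\right) 0 = \frac{4}{23} \cdot 0 = 0$)
$\frac{1}{-95} + V j = \frac{1}{-95} + 0 \cdot 122 = - \frac{1}{95} + 0 = - \frac{1}{95}$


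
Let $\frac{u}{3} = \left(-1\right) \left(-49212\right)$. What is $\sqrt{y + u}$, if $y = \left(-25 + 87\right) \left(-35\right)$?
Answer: $\sqrt{145466} \approx 381.4$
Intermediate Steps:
$u = 147636$ ($u = 3 \left(\left(-1\right) \left(-49212\right)\right) = 3 \cdot 49212 = 147636$)
$y = -2170$ ($y = 62 \left(-35\right) = -2170$)
$\sqrt{y + u} = \sqrt{-2170 + 147636} = \sqrt{145466}$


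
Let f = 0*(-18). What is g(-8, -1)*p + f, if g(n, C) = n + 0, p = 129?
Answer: -1032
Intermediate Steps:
g(n, C) = n
f = 0
g(-8, -1)*p + f = -8*129 + 0 = -1032 + 0 = -1032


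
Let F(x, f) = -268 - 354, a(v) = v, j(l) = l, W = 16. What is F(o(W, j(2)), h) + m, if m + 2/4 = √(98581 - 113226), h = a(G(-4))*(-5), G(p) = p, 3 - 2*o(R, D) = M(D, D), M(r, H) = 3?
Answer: -1245/2 + I*√14645 ≈ -622.5 + 121.02*I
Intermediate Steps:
o(R, D) = 0 (o(R, D) = 3/2 - ½*3 = 3/2 - 3/2 = 0)
h = 20 (h = -4*(-5) = 20)
F(x, f) = -622
m = -½ + I*√14645 (m = -½ + √(98581 - 113226) = -½ + √(-14645) = -½ + I*√14645 ≈ -0.5 + 121.02*I)
F(o(W, j(2)), h) + m = -622 + (-½ + I*√14645) = -1245/2 + I*√14645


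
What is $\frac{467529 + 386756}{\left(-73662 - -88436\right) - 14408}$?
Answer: $\frac{854285}{366} \approx 2334.1$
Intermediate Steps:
$\frac{467529 + 386756}{\left(-73662 - -88436\right) - 14408} = \frac{854285}{\left(-73662 + 88436\right) - 14408} = \frac{854285}{14774 - 14408} = \frac{854285}{366}$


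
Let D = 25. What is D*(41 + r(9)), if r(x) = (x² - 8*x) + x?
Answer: 1475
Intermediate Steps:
r(x) = x² - 7*x
D*(41 + r(9)) = 25*(41 + 9*(-7 + 9)) = 25*(41 + 9*2) = 25*(41 + 18) = 25*59 = 1475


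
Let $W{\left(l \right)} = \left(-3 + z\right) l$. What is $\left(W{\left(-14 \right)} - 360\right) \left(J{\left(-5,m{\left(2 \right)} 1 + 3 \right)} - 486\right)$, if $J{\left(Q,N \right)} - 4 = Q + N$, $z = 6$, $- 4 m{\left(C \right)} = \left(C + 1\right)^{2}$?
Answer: $\frac{390945}{2} \approx 1.9547 \cdot 10^{5}$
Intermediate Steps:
$m{\left(C \right)} = - \frac{\left(1 + C\right)^{2}}{4}$ ($m{\left(C \right)} = - \frac{\left(C + 1\right)^{2}}{4} = - \frac{\left(1 + C\right)^{2}}{4}$)
$W{\left(l \right)} = 3 l$ ($W{\left(l \right)} = \left(-3 + 6\right) l = 3 l$)
$J{\left(Q,N \right)} = 4 + N + Q$ ($J{\left(Q,N \right)} = 4 + \left(Q + N\right) = 4 + \left(N + Q\right) = 4 + N + Q$)
$\left(W{\left(-14 \right)} - 360\right) \left(J{\left(-5,m{\left(2 \right)} 1 + 3 \right)} - 486\right) = \left(3 \left(-14\right) - 360\right) \left(\left(4 + \left(- \frac{\left(1 + 2\right)^{2}}{4} \cdot 1 + 3\right) - 5\right) - 486\right) = \left(-42 - 360\right) \left(\left(4 + \left(- \frac{3^{2}}{4} \cdot 1 + 3\right) - 5\right) - 486\right) = - 402 \left(\left(4 + \left(\left(- \frac{1}{4}\right) 9 \cdot 1 + 3\right) - 5\right) - 486\right) = - 402 \left(\left(4 + \left(\left(- \frac{9}{4}\right) 1 + 3\right) - 5\right) - 486\right) = - 402 \left(\left(4 + \left(- \frac{9}{4} + 3\right) - 5\right) - 486\right) = - 402 \left(\left(4 + \frac{3}{4} - 5\right) - 486\right) = - 402 \left(- \frac{1}{4} - 486\right) = \left(-402\right) \left(- \frac{1945}{4}\right) = \frac{390945}{2}$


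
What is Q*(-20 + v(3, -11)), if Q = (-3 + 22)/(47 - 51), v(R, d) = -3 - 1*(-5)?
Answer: 171/2 ≈ 85.500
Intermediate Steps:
v(R, d) = 2 (v(R, d) = -3 + 5 = 2)
Q = -19/4 (Q = 19/(-4) = 19*(-¼) = -19/4 ≈ -4.7500)
Q*(-20 + v(3, -11)) = -19*(-20 + 2)/4 = -19/4*(-18) = 171/2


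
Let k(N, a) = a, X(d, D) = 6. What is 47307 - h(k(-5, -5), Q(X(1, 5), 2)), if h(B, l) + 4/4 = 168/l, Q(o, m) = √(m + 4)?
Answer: 47308 - 28*√6 ≈ 47239.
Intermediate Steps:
Q(o, m) = √(4 + m)
h(B, l) = -1 + 168/l
47307 - h(k(-5, -5), Q(X(1, 5), 2)) = 47307 - (168 - √(4 + 2))/(√(4 + 2)) = 47307 - (168 - √6)/(√6) = 47307 - √6/6*(168 - √6) = 47307 - √6*(168 - √6)/6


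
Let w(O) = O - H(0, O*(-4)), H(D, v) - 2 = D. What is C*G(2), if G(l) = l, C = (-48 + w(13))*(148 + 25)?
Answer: -12802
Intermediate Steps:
H(D, v) = 2 + D
w(O) = -2 + O (w(O) = O - (2 + 0) = O - 1*2 = O - 2 = -2 + O)
C = -6401 (C = (-48 + (-2 + 13))*(148 + 25) = (-48 + 11)*173 = -37*173 = -6401)
C*G(2) = -6401*2 = -12802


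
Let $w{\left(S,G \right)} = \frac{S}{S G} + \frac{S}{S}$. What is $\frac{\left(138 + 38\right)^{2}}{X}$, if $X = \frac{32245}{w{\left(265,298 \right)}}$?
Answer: $\frac{4630912}{4804505} \approx 0.96387$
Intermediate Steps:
$w{\left(S,G \right)} = 1 + \frac{1}{G}$ ($w{\left(S,G \right)} = \frac{S}{G S} + 1 = S \frac{1}{G S} + 1 = \frac{1}{G} + 1 = 1 + \frac{1}{G}$)
$X = \frac{9609010}{299}$ ($X = \frac{32245}{\frac{1}{298} \left(1 + 298\right)} = \frac{32245}{\frac{1}{298} \cdot 299} = \frac{32245}{\frac{299}{298}} = 32245 \cdot \frac{298}{299} = \frac{9609010}{299} \approx 32137.0$)
$\frac{\left(138 + 38\right)^{2}}{X} = \frac{\left(138 + 38\right)^{2}}{\frac{9609010}{299}} = 176^{2} \cdot \frac{299}{9609010} = 30976 \cdot \frac{299}{9609010} = \frac{4630912}{4804505}$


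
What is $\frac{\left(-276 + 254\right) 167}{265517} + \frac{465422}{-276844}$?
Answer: $- \frac{62297289015}{36753394174} \approx -1.695$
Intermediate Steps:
$\frac{\left(-276 + 254\right) 167}{265517} + \frac{465422}{-276844} = \left(-22\right) 167 \cdot \frac{1}{265517} + 465422 \left(- \frac{1}{276844}\right) = \left(-3674\right) \frac{1}{265517} - \frac{232711}{138422} = - \frac{3674}{265517} - \frac{232711}{138422} = - \frac{62297289015}{36753394174}$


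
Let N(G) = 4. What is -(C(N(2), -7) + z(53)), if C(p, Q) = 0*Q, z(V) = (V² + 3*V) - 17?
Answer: -2951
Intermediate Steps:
z(V) = -17 + V² + 3*V
C(p, Q) = 0
-(C(N(2), -7) + z(53)) = -(0 + (-17 + 53² + 3*53)) = -(0 + (-17 + 2809 + 159)) = -(0 + 2951) = -1*2951 = -2951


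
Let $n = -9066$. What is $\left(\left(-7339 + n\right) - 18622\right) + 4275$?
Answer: $-30752$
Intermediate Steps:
$\left(\left(-7339 + n\right) - 18622\right) + 4275 = \left(\left(-7339 - 9066\right) - 18622\right) + 4275 = \left(-16405 - 18622\right) + 4275 = -35027 + 4275 = -30752$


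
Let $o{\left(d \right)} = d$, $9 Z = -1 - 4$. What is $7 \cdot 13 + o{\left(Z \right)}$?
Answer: $\frac{814}{9} \approx 90.444$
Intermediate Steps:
$Z = - \frac{5}{9}$ ($Z = \frac{-1 - 4}{9} = \frac{1}{9} \left(-5\right) = - \frac{5}{9} \approx -0.55556$)
$7 \cdot 13 + o{\left(Z \right)} = 7 \cdot 13 - \frac{5}{9} = 91 - \frac{5}{9} = \frac{814}{9}$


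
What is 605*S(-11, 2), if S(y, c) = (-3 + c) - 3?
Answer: -2420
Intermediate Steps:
S(y, c) = -6 + c
605*S(-11, 2) = 605*(-6 + 2) = 605*(-4) = -2420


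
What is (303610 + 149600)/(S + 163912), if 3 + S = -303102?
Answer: -453210/139193 ≈ -3.2560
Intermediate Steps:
S = -303105 (S = -3 - 303102 = -303105)
(303610 + 149600)/(S + 163912) = (303610 + 149600)/(-303105 + 163912) = 453210/(-139193) = 453210*(-1/139193) = -453210/139193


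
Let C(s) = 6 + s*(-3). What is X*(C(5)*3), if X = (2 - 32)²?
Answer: -24300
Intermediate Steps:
C(s) = 6 - 3*s
X = 900 (X = (-30)² = 900)
X*(C(5)*3) = 900*((6 - 3*5)*3) = 900*((6 - 15)*3) = 900*(-9*3) = 900*(-27) = -24300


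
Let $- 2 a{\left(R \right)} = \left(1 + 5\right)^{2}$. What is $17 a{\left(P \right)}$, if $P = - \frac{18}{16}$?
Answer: $-306$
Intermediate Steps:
$P = - \frac{9}{8}$ ($P = \left(-18\right) \frac{1}{16} = - \frac{9}{8} \approx -1.125$)
$a{\left(R \right)} = -18$ ($a{\left(R \right)} = - \frac{\left(1 + 5\right)^{2}}{2} = - \frac{6^{2}}{2} = \left(- \frac{1}{2}\right) 36 = -18$)
$17 a{\left(P \right)} = 17 \left(-18\right) = -306$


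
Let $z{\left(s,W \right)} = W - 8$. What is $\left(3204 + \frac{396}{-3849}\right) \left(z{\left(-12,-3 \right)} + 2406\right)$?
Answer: $\frac{9844887000}{1283} \approx 7.6733 \cdot 10^{6}$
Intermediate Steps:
$z{\left(s,W \right)} = -8 + W$
$\left(3204 + \frac{396}{-3849}\right) \left(z{\left(-12,-3 \right)} + 2406\right) = \left(3204 + \frac{396}{-3849}\right) \left(\left(-8 - 3\right) + 2406\right) = \left(3204 + 396 \left(- \frac{1}{3849}\right)\right) \left(-11 + 2406\right) = \left(3204 - \frac{132}{1283}\right) 2395 = \frac{4110600}{1283} \cdot 2395 = \frac{9844887000}{1283}$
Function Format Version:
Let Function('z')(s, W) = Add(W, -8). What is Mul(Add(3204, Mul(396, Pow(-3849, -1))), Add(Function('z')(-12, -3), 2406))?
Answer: Rational(9844887000, 1283) ≈ 7.6733e+6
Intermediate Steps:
Function('z')(s, W) = Add(-8, W)
Mul(Add(3204, Mul(396, Pow(-3849, -1))), Add(Function('z')(-12, -3), 2406)) = Mul(Add(3204, Mul(396, Pow(-3849, -1))), Add(Add(-8, -3), 2406)) = Mul(Add(3204, Mul(396, Rational(-1, 3849))), Add(-11, 2406)) = Mul(Add(3204, Rational(-132, 1283)), 2395) = Mul(Rational(4110600, 1283), 2395) = Rational(9844887000, 1283)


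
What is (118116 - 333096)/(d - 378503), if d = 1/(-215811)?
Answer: 23197524390/40842555467 ≈ 0.56797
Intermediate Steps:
d = -1/215811 ≈ -4.6337e-6
(118116 - 333096)/(d - 378503) = (118116 - 333096)/(-1/215811 - 378503) = -214980/(-81685110934/215811) = -214980*(-215811/81685110934) = 23197524390/40842555467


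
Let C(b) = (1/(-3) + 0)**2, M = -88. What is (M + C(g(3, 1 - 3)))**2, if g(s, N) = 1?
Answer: 625681/81 ≈ 7724.5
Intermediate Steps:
C(b) = 1/9 (C(b) = (-1/3 + 0)**2 = (-1/3)**2 = 1/9)
(M + C(g(3, 1 - 3)))**2 = (-88 + 1/9)**2 = (-791/9)**2 = 625681/81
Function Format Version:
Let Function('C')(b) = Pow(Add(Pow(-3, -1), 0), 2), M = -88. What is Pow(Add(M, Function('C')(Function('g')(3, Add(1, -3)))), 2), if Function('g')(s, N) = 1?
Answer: Rational(625681, 81) ≈ 7724.5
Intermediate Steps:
Function('C')(b) = Rational(1, 9) (Function('C')(b) = Pow(Add(Rational(-1, 3), 0), 2) = Pow(Rational(-1, 3), 2) = Rational(1, 9))
Pow(Add(M, Function('C')(Function('g')(3, Add(1, -3)))), 2) = Pow(Add(-88, Rational(1, 9)), 2) = Pow(Rational(-791, 9), 2) = Rational(625681, 81)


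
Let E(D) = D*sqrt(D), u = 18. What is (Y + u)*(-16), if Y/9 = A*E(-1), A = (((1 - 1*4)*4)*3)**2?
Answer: -288 + 186624*I ≈ -288.0 + 1.8662e+5*I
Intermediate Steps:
A = 1296 (A = (((1 - 4)*4)*3)**2 = (-3*4*3)**2 = (-12*3)**2 = (-36)**2 = 1296)
E(D) = D**(3/2)
Y = -11664*I (Y = 9*(1296*(-1)**(3/2)) = 9*(1296*(-I)) = 9*(-1296*I) = -11664*I ≈ -11664.0*I)
(Y + u)*(-16) = (-11664*I + 18)*(-16) = (18 - 11664*I)*(-16) = -288 + 186624*I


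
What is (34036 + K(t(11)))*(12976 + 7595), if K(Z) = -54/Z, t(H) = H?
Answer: 7700589282/11 ≈ 7.0005e+8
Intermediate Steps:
(34036 + K(t(11)))*(12976 + 7595) = (34036 - 54/11)*(12976 + 7595) = (34036 - 54*1/11)*20571 = (34036 - 54/11)*20571 = (374342/11)*20571 = 7700589282/11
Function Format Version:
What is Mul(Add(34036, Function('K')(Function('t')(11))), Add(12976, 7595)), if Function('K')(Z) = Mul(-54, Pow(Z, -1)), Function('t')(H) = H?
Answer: Rational(7700589282, 11) ≈ 7.0005e+8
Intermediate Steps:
Mul(Add(34036, Function('K')(Function('t')(11))), Add(12976, 7595)) = Mul(Add(34036, Mul(-54, Pow(11, -1))), Add(12976, 7595)) = Mul(Add(34036, Mul(-54, Rational(1, 11))), 20571) = Mul(Add(34036, Rational(-54, 11)), 20571) = Mul(Rational(374342, 11), 20571) = Rational(7700589282, 11)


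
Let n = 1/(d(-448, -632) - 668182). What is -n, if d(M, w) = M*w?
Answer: 1/385046 ≈ 2.5971e-6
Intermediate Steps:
n = -1/385046 (n = 1/(-448*(-632) - 668182) = 1/(283136 - 668182) = 1/(-385046) = -1/385046 ≈ -2.5971e-6)
-n = -1*(-1/385046) = 1/385046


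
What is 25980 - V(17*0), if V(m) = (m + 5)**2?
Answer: 25955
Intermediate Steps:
V(m) = (5 + m)**2
25980 - V(17*0) = 25980 - (5 + 17*0)**2 = 25980 - (5 + 0)**2 = 25980 - 1*5**2 = 25980 - 1*25 = 25980 - 25 = 25955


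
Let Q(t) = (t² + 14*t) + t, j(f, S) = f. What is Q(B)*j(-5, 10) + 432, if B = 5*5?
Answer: -4568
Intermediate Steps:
B = 25
Q(t) = t² + 15*t
Q(B)*j(-5, 10) + 432 = (25*(15 + 25))*(-5) + 432 = (25*40)*(-5) + 432 = 1000*(-5) + 432 = -5000 + 432 = -4568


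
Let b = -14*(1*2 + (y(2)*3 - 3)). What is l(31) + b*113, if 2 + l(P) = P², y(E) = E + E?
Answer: -16443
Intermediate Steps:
y(E) = 2*E
l(P) = -2 + P²
b = -154 (b = -14*(1*2 + ((2*2)*3 - 3)) = -14*(2 + (4*3 - 3)) = -14*(2 + (12 - 3)) = -14*(2 + 9) = -14*11 = -154)
l(31) + b*113 = (-2 + 31²) - 154*113 = (-2 + 961) - 17402 = 959 - 17402 = -16443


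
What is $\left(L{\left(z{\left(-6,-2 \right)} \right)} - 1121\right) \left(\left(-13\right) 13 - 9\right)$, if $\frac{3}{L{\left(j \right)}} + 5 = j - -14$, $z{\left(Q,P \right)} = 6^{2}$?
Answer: $\frac{2992892}{15} \approx 1.9953 \cdot 10^{5}$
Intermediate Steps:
$z{\left(Q,P \right)} = 36$
$L{\left(j \right)} = \frac{3}{9 + j}$ ($L{\left(j \right)} = \frac{3}{-5 + \left(j - -14\right)} = \frac{3}{-5 + \left(j + 14\right)} = \frac{3}{-5 + \left(14 + j\right)} = \frac{3}{9 + j}$)
$\left(L{\left(z{\left(-6,-2 \right)} \right)} - 1121\right) \left(\left(-13\right) 13 - 9\right) = \left(\frac{3}{9 + 36} - 1121\right) \left(\left(-13\right) 13 - 9\right) = \left(\frac{3}{45} - 1121\right) \left(-169 - 9\right) = \left(3 \cdot \frac{1}{45} - 1121\right) \left(-178\right) = \left(\frac{1}{15} - 1121\right) \left(-178\right) = \left(- \frac{16814}{15}\right) \left(-178\right) = \frac{2992892}{15}$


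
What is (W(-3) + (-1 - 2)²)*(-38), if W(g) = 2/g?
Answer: -950/3 ≈ -316.67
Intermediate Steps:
(W(-3) + (-1 - 2)²)*(-38) = (2/(-3) + (-1 - 2)²)*(-38) = (2*(-⅓) + (-3)²)*(-38) = (-⅔ + 9)*(-38) = (25/3)*(-38) = -950/3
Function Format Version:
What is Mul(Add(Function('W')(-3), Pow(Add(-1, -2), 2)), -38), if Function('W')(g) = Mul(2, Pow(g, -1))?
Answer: Rational(-950, 3) ≈ -316.67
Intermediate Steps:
Mul(Add(Function('W')(-3), Pow(Add(-1, -2), 2)), -38) = Mul(Add(Mul(2, Pow(-3, -1)), Pow(Add(-1, -2), 2)), -38) = Mul(Add(Mul(2, Rational(-1, 3)), Pow(-3, 2)), -38) = Mul(Add(Rational(-2, 3), 9), -38) = Mul(Rational(25, 3), -38) = Rational(-950, 3)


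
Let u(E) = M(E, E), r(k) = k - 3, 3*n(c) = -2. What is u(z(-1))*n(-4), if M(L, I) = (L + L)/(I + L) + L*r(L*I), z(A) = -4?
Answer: 34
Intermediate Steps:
n(c) = -⅔ (n(c) = (⅓)*(-2) = -⅔)
r(k) = -3 + k
M(L, I) = L*(-3 + I*L) + 2*L/(I + L) (M(L, I) = (L + L)/(I + L) + L*(-3 + L*I) = (2*L)/(I + L) + L*(-3 + I*L) = 2*L/(I + L) + L*(-3 + I*L) = L*(-3 + I*L) + 2*L/(I + L))
u(E) = 1 + E*(-3 + E²) (u(E) = E*(2 + E*(-3 + E*E) + E*(-3 + E*E))/(E + E) = E*(2 + E*(-3 + E²) + E*(-3 + E²))/((2*E)) = E*(1/(2*E))*(2 + 2*E*(-3 + E²)) = 1 + E*(-3 + E²))
u(z(-1))*n(-4) = (1 - 4*(-3 + (-4)²))*(-⅔) = (1 - 4*(-3 + 16))*(-⅔) = (1 - 4*13)*(-⅔) = (1 - 52)*(-⅔) = -51*(-⅔) = 34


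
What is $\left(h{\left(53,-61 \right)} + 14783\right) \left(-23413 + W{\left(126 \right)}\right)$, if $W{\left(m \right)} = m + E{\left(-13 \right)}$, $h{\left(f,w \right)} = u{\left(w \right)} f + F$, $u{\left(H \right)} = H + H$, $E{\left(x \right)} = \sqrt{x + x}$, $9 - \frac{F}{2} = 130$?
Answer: $-188042525 + 8075 i \sqrt{26} \approx -1.8804 \cdot 10^{8} + 41175.0 i$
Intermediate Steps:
$F = -242$ ($F = 18 - 260 = -242$)
$E{\left(x \right)} = \sqrt{2} \sqrt{x}$ ($E{\left(x \right)} = \sqrt{2 x} = \sqrt{2} \sqrt{x}$)
$u{\left(H \right)} = 2 H$
$h{\left(f,w \right)} = -242 + 2 f w$ ($h{\left(f,w \right)} = 2 w f - 242 = 2 f w - 242 = -242 + 2 f w$)
$W{\left(m \right)} = m + i \sqrt{26}$ ($W{\left(m \right)} = m + \sqrt{2} \sqrt{-13} = m + \sqrt{2} i \sqrt{13} = m + i \sqrt{26}$)
$\left(h{\left(53,-61 \right)} + 14783\right) \left(-23413 + W{\left(126 \right)}\right) = \left(\left(-242 + 2 \cdot 53 \left(-61\right)\right) + 14783\right) \left(-23413 + \left(126 + i \sqrt{26}\right)\right) = \left(\left(-242 - 6466\right) + 14783\right) \left(-23287 + i \sqrt{26}\right) = \left(-6708 + 14783\right) \left(-23287 + i \sqrt{26}\right) = 8075 \left(-23287 + i \sqrt{26}\right) = -188042525 + 8075 i \sqrt{26}$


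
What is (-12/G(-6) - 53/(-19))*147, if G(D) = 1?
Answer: -25725/19 ≈ -1353.9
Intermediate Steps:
(-12/G(-6) - 53/(-19))*147 = (-12/1 - 53/(-19))*147 = (-12*1 - 53*(-1/19))*147 = (-12 + 53/19)*147 = -175/19*147 = -25725/19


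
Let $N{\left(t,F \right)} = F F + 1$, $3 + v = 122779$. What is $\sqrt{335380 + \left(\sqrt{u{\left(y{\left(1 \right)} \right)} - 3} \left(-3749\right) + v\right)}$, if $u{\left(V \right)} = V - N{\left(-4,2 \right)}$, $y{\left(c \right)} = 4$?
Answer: $\sqrt{458156 - 7498 i} \approx 676.89 - 5.539 i$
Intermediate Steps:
$v = 122776$ ($v = -3 + 122779 = 122776$)
$N{\left(t,F \right)} = 1 + F^{2}$ ($N{\left(t,F \right)} = F^{2} + 1 = 1 + F^{2}$)
$u{\left(V \right)} = -5 + V$ ($u{\left(V \right)} = V - \left(1 + 2^{2}\right) = V - \left(1 + 4\right) = V - 5 = -5 + V$)
$\sqrt{335380 + \left(\sqrt{u{\left(y{\left(1 \right)} \right)} - 3} \left(-3749\right) + v\right)} = \sqrt{335380 + \left(\sqrt{\left(-5 + 4\right) - 3} \left(-3749\right) + 122776\right)} = \sqrt{335380 + \left(\sqrt{-1 - 3} \left(-3749\right) + 122776\right)} = \sqrt{335380 + \left(\sqrt{-4} \left(-3749\right) + 122776\right)} = \sqrt{335380 + \left(2 i \left(-3749\right) + 122776\right)} = \sqrt{335380 + \left(- 7498 i + 122776\right)} = \sqrt{335380 + \left(122776 - 7498 i\right)} = \sqrt{458156 - 7498 i}$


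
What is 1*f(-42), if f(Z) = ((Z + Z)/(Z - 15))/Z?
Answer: -2/57 ≈ -0.035088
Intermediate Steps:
f(Z) = 2/(-15 + Z) (f(Z) = ((2*Z)/(-15 + Z))/Z = (2*Z/(-15 + Z))/Z = 2/(-15 + Z))
1*f(-42) = 1*(2/(-15 - 42)) = 1*(2/(-57)) = 1*(2*(-1/57)) = 1*(-2/57) = -2/57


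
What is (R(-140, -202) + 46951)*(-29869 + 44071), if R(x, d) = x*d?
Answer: 1068430662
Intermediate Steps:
R(x, d) = d*x
(R(-140, -202) + 46951)*(-29869 + 44071) = (-202*(-140) + 46951)*(-29869 + 44071) = (28280 + 46951)*14202 = 75231*14202 = 1068430662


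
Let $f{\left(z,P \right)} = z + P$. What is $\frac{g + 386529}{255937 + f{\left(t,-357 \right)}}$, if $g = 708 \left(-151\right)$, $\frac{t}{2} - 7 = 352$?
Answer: $\frac{279621}{256298} \approx 1.091$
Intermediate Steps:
$t = 718$ ($t = 14 + 2 \cdot 352 = 14 + 704 = 718$)
$g = -106908$
$f{\left(z,P \right)} = P + z$
$\frac{g + 386529}{255937 + f{\left(t,-357 \right)}} = \frac{-106908 + 386529}{255937 + \left(-357 + 718\right)} = \frac{279621}{255937 + 361} = \frac{279621}{256298}$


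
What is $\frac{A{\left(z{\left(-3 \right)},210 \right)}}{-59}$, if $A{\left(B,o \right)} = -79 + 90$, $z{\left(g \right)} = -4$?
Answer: $- \frac{11}{59} \approx -0.18644$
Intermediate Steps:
$A{\left(B,o \right)} = 11$
$\frac{A{\left(z{\left(-3 \right)},210 \right)}}{-59} = \frac{11}{-59} = 11 \left(- \frac{1}{59}\right) = - \frac{11}{59}$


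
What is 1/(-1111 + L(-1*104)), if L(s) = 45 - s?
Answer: -1/962 ≈ -0.0010395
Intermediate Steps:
1/(-1111 + L(-1*104)) = 1/(-1111 + (45 - (-1)*104)) = 1/(-1111 + (45 - 1*(-104))) = 1/(-1111 + (45 + 104)) = 1/(-1111 + 149) = 1/(-962) = -1/962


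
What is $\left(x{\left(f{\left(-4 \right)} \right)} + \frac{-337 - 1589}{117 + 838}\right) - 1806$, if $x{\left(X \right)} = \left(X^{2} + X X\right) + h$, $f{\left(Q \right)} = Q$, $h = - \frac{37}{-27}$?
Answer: $- \frac{45759257}{25785} \approx -1774.6$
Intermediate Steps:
$h = \frac{37}{27}$ ($h = \left(-37\right) \left(- \frac{1}{27}\right) = \frac{37}{27} \approx 1.3704$)
$x{\left(X \right)} = \frac{37}{27} + 2 X^{2}$ ($x{\left(X \right)} = \left(X^{2} + X X\right) + \frac{37}{27} = \left(X^{2} + X^{2}\right) + \frac{37}{27} = 2 X^{2} + \frac{37}{27} = \frac{37}{27} + 2 X^{2}$)
$\left(x{\left(f{\left(-4 \right)} \right)} + \frac{-337 - 1589}{117 + 838}\right) - 1806 = \left(\left(\frac{37}{27} + 2 \left(-4\right)^{2}\right) + \frac{-337 - 1589}{117 + 838}\right) - 1806 = \left(\left(\frac{37}{27} + 2 \cdot 16\right) - \frac{1926}{955}\right) - 1806 = \left(\left(\frac{37}{27} + 32\right) - \frac{1926}{955}\right) - 1806 = \left(\frac{901}{27} - \frac{1926}{955}\right) - 1806 = \frac{808453}{25785} - 1806 = - \frac{45759257}{25785}$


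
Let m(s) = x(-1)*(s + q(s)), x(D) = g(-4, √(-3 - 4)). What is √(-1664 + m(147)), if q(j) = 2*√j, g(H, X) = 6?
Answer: √(-782 + 84*√3) ≈ 25.229*I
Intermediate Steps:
x(D) = 6
m(s) = 6*s + 12*√s (m(s) = 6*(s + 2*√s) = 6*s + 12*√s)
√(-1664 + m(147)) = √(-1664 + (6*147 + 12*√147)) = √(-1664 + (882 + 12*(7*√3))) = √(-1664 + (882 + 84*√3)) = √(-782 + 84*√3)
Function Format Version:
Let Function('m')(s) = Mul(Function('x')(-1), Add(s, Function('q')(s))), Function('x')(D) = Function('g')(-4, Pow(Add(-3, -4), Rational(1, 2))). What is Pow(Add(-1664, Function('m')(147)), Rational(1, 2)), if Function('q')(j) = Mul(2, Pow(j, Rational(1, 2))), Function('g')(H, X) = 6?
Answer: Pow(Add(-782, Mul(84, Pow(3, Rational(1, 2)))), Rational(1, 2)) ≈ Mul(25.229, I)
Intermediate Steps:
Function('x')(D) = 6
Function('m')(s) = Add(Mul(6, s), Mul(12, Pow(s, Rational(1, 2)))) (Function('m')(s) = Mul(6, Add(s, Mul(2, Pow(s, Rational(1, 2))))) = Add(Mul(6, s), Mul(12, Pow(s, Rational(1, 2)))))
Pow(Add(-1664, Function('m')(147)), Rational(1, 2)) = Pow(Add(-1664, Add(Mul(6, 147), Mul(12, Pow(147, Rational(1, 2))))), Rational(1, 2)) = Pow(Add(-1664, Add(882, Mul(12, Mul(7, Pow(3, Rational(1, 2)))))), Rational(1, 2)) = Pow(Add(-1664, Add(882, Mul(84, Pow(3, Rational(1, 2))))), Rational(1, 2)) = Pow(Add(-782, Mul(84, Pow(3, Rational(1, 2)))), Rational(1, 2))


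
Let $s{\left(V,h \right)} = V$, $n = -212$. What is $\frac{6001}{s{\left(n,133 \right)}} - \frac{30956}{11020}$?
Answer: $- \frac{18173423}{584060} \approx -31.116$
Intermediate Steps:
$\frac{6001}{s{\left(n,133 \right)}} - \frac{30956}{11020} = \frac{6001}{-212} - \frac{30956}{11020} = 6001 \left(- \frac{1}{212}\right) - \frac{7739}{2755} = - \frac{6001}{212} - \frac{7739}{2755} = - \frac{18173423}{584060}$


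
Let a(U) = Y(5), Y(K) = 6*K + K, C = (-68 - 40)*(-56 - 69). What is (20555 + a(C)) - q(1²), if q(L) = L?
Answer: 20589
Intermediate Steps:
C = 13500 (C = -108*(-125) = 13500)
Y(K) = 7*K
a(U) = 35 (a(U) = 7*5 = 35)
(20555 + a(C)) - q(1²) = (20555 + 35) - 1*1² = 20590 - 1*1 = 20590 - 1 = 20589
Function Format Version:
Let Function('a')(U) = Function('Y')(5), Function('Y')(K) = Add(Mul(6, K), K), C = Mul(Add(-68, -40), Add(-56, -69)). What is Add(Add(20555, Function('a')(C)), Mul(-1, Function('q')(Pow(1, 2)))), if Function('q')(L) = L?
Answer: 20589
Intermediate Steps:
C = 13500 (C = Mul(-108, -125) = 13500)
Function('Y')(K) = Mul(7, K)
Function('a')(U) = 35 (Function('a')(U) = Mul(7, 5) = 35)
Add(Add(20555, Function('a')(C)), Mul(-1, Function('q')(Pow(1, 2)))) = Add(Add(20555, 35), Mul(-1, Pow(1, 2))) = Add(20590, Mul(-1, 1)) = Add(20590, -1) = 20589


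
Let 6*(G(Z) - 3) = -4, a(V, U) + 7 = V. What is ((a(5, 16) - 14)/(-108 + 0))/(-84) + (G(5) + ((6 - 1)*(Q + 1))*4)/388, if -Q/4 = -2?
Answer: 102995/219996 ≈ 0.46817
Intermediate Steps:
Q = 8 (Q = -4*(-2) = 8)
a(V, U) = -7 + V
G(Z) = 7/3 (G(Z) = 3 + (⅙)*(-4) = 3 - ⅔ = 7/3)
((a(5, 16) - 14)/(-108 + 0))/(-84) + (G(5) + ((6 - 1)*(Q + 1))*4)/388 = (((-7 + 5) - 14)/(-108 + 0))/(-84) + (7/3 + ((6 - 1)*(8 + 1))*4)/388 = ((-2 - 14)/(-108))*(-1/84) + (7/3 + (5*9)*4)*(1/388) = -16*(-1/108)*(-1/84) + (7/3 + 45*4)*(1/388) = (4/27)*(-1/84) + (7/3 + 180)*(1/388) = -1/567 + (547/3)*(1/388) = -1/567 + 547/1164 = 102995/219996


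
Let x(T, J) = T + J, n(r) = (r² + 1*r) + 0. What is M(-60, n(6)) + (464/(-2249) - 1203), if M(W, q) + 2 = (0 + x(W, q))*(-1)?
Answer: -2670027/2249 ≈ -1187.2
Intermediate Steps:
n(r) = r + r² (n(r) = (r² + r) + 0 = (r + r²) + 0 = r + r²)
x(T, J) = J + T
M(W, q) = -2 - W - q (M(W, q) = -2 + (0 + (q + W))*(-1) = -2 + (0 + (W + q))*(-1) = -2 + (W + q)*(-1) = -2 + (-W - q) = -2 - W - q)
M(-60, n(6)) + (464/(-2249) - 1203) = (-2 - 1*(-60) - 6*(1 + 6)) + (464/(-2249) - 1203) = (-2 + 60 - 6*7) + (464*(-1/2249) - 1203) = (-2 + 60 - 1*42) + (-464/2249 - 1203) = (-2 + 60 - 42) - 2706011/2249 = 16 - 2706011/2249 = -2670027/2249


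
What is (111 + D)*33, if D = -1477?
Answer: -45078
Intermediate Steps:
(111 + D)*33 = (111 - 1477)*33 = -1366*33 = -45078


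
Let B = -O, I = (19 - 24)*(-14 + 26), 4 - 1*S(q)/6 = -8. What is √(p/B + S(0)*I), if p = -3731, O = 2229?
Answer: I*√21455348721/2229 ≈ 65.714*I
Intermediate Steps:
S(q) = 72 (S(q) = 24 - 6*(-8) = 24 + 48 = 72)
I = -60 (I = -5*12 = -60)
B = -2229 (B = -1*2229 = -2229)
√(p/B + S(0)*I) = √(-3731/(-2229) + 72*(-60)) = √(-3731*(-1/2229) - 4320) = √(3731/2229 - 4320) = √(-9625549/2229) = I*√21455348721/2229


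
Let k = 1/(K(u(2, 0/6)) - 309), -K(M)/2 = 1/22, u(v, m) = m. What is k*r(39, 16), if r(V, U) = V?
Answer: -429/3400 ≈ -0.12618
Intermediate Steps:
K(M) = -1/11 (K(M) = -2/22 = -2*1/22 = -1/11)
k = -11/3400 (k = 1/(-1/11 - 309) = 1/(-3400/11) = -11/3400 ≈ -0.0032353)
k*r(39, 16) = -11/3400*39 = -429/3400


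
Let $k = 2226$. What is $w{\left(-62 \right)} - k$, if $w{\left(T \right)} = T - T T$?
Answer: $-6132$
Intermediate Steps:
$w{\left(T \right)} = T - T^{2}$
$w{\left(-62 \right)} - k = - 62 \left(1 - -62\right) - 2226 = - 62 \left(1 + 62\right) - 2226 = \left(-62\right) 63 - 2226 = -3906 - 2226 = -6132$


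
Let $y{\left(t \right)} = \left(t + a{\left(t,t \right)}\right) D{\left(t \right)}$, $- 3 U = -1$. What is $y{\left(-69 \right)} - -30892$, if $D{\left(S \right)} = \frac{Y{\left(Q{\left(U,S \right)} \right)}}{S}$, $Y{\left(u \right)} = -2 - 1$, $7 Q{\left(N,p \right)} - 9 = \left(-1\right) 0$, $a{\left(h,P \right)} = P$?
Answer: $30886$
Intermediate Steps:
$U = \frac{1}{3}$ ($U = \left(- \frac{1}{3}\right) \left(-1\right) = \frac{1}{3} \approx 0.33333$)
$Q{\left(N,p \right)} = \frac{9}{7}$ ($Q{\left(N,p \right)} = \frac{9}{7} + \frac{\left(-1\right) 0}{7} = \frac{9}{7} + \frac{1}{7} \cdot 0 = \frac{9}{7} + 0 = \frac{9}{7}$)
$Y{\left(u \right)} = -3$ ($Y{\left(u \right)} = -2 - 1 = -3$)
$D{\left(S \right)} = - \frac{3}{S}$
$y{\left(t \right)} = -6$ ($y{\left(t \right)} = \left(t + t\right) \left(- \frac{3}{t}\right) = 2 t \left(- \frac{3}{t}\right) = -6$)
$y{\left(-69 \right)} - -30892 = -6 - -30892 = -6 + 30892 = 30886$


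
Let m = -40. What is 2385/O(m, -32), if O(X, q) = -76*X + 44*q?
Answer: 795/544 ≈ 1.4614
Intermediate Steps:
2385/O(m, -32) = 2385/(-76*(-40) + 44*(-32)) = 2385/(3040 - 1408) = 2385/1632 = 2385*(1/1632) = 795/544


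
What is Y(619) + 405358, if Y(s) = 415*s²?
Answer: 159417173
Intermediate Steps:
Y(619) + 405358 = 415*619² + 405358 = 415*383161 + 405358 = 159011815 + 405358 = 159417173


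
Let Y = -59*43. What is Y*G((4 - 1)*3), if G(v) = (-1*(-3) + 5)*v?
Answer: -182664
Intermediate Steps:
Y = -2537
G(v) = 8*v (G(v) = (3 + 5)*v = 8*v)
Y*G((4 - 1)*3) = -20296*(4 - 1)*3 = -20296*3*3 = -20296*9 = -2537*72 = -182664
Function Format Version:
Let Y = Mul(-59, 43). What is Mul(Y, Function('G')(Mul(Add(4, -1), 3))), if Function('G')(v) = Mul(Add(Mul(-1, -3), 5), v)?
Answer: -182664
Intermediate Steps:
Y = -2537
Function('G')(v) = Mul(8, v) (Function('G')(v) = Mul(Add(3, 5), v) = Mul(8, v))
Mul(Y, Function('G')(Mul(Add(4, -1), 3))) = Mul(-2537, Mul(8, Mul(Add(4, -1), 3))) = Mul(-2537, Mul(8, Mul(3, 3))) = Mul(-2537, Mul(8, 9)) = Mul(-2537, 72) = -182664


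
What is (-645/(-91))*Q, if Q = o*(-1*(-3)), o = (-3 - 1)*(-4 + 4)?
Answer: 0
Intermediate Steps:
o = 0 (o = -4*0 = 0)
Q = 0 (Q = 0*(-1*(-3)) = 0*3 = 0)
(-645/(-91))*Q = -645/(-91)*0 = -645*(-1/91)*0 = (645/91)*0 = 0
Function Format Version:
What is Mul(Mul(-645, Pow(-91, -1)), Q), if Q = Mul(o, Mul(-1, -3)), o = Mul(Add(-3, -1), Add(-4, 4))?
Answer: 0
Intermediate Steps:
o = 0 (o = Mul(-4, 0) = 0)
Q = 0 (Q = Mul(0, Mul(-1, -3)) = Mul(0, 3) = 0)
Mul(Mul(-645, Pow(-91, -1)), Q) = Mul(Mul(-645, Pow(-91, -1)), 0) = Mul(Mul(-645, Rational(-1, 91)), 0) = Mul(Rational(645, 91), 0) = 0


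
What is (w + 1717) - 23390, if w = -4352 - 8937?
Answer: -34962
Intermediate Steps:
w = -13289
(w + 1717) - 23390 = (-13289 + 1717) - 23390 = -11572 - 23390 = -34962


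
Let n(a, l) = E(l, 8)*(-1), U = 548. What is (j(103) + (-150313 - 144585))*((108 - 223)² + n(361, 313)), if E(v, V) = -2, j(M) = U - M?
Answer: -3894729831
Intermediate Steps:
j(M) = 548 - M
n(a, l) = 2 (n(a, l) = -2*(-1) = 2)
(j(103) + (-150313 - 144585))*((108 - 223)² + n(361, 313)) = ((548 - 1*103) + (-150313 - 144585))*((108 - 223)² + 2) = ((548 - 103) - 294898)*((-115)² + 2) = (445 - 294898)*(13225 + 2) = -294453*13227 = -3894729831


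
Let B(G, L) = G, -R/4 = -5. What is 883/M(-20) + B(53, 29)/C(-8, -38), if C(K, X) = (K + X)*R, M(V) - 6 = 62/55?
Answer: 2791189/22540 ≈ 123.83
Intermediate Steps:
R = 20 (R = -4*(-5) = 20)
M(V) = 392/55 (M(V) = 6 + 62/55 = 392/55)
C(K, X) = 20*K + 20*X (C(K, X) = (K + X)*20 = 20*K + 20*X)
883/M(-20) + B(53, 29)/C(-8, -38) = 883/(392/55) + 53/(20*(-8) + 20*(-38)) = 883*(55/392) + 53/(-160 - 760) = 48565/392 + 53/(-920) = 48565/392 + 53*(-1/920) = 48565/392 - 53/920 = 2791189/22540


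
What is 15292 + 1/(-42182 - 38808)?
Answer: 1238499079/80990 ≈ 15292.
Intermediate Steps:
15292 + 1/(-42182 - 38808) = 15292 + 1/(-80990) = 15292 - 1/80990 = 1238499079/80990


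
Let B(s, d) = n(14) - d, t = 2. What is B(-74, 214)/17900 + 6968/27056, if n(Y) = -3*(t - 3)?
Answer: 7438649/30268900 ≈ 0.24575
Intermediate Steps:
n(Y) = 3 (n(Y) = -3*(2 - 3) = -3*(-1) = 3)
B(s, d) = 3 - d
B(-74, 214)/17900 + 6968/27056 = (3 - 1*214)/17900 + 6968/27056 = (3 - 214)*(1/17900) + 6968*(1/27056) = -211*1/17900 + 871/3382 = -211/17900 + 871/3382 = 7438649/30268900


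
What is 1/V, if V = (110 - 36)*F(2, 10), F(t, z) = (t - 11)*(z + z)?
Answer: -1/13320 ≈ -7.5075e-5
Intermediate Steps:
F(t, z) = 2*z*(-11 + t) (F(t, z) = (-11 + t)*(2*z) = 2*z*(-11 + t))
V = -13320 (V = (110 - 36)*(2*10*(-11 + 2)) = 74*(2*10*(-9)) = 74*(-180) = -13320)
1/V = 1/(-13320) = -1/13320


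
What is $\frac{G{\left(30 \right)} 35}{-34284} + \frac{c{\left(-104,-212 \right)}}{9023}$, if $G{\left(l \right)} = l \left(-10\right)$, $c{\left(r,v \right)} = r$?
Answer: $\frac{7597997}{25778711} \approx 0.29474$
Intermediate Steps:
$G{\left(l \right)} = - 10 l$
$\frac{G{\left(30 \right)} 35}{-34284} + \frac{c{\left(-104,-212 \right)}}{9023} = \frac{\left(-10\right) 30 \cdot 35}{-34284} - \frac{104}{9023} = \left(-300\right) 35 \left(- \frac{1}{34284}\right) - \frac{104}{9023} = \left(-10500\right) \left(- \frac{1}{34284}\right) - \frac{104}{9023} = \frac{875}{2857} - \frac{104}{9023} = \frac{7597997}{25778711}$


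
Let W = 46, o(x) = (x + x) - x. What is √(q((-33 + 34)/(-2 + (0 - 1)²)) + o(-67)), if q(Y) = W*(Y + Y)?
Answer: I*√159 ≈ 12.61*I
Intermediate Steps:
o(x) = x (o(x) = 2*x - x = x)
q(Y) = 92*Y (q(Y) = 46*(Y + Y) = 46*(2*Y) = 92*Y)
√(q((-33 + 34)/(-2 + (0 - 1)²)) + o(-67)) = √(92*((-33 + 34)/(-2 + (0 - 1)²)) - 67) = √(92*(1/(-2 + (-1)²)) - 67) = √(92*(1/(-2 + 1)) - 67) = √(92*(1/(-1)) - 67) = √(92*(1*(-1)) - 67) = √(92*(-1) - 67) = √(-92 - 67) = √(-159) = I*√159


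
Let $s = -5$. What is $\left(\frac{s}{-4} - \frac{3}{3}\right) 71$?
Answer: $\frac{71}{4} \approx 17.75$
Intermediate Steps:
$\left(\frac{s}{-4} - \frac{3}{3}\right) 71 = \left(- \frac{5}{-4} - \frac{3}{3}\right) 71 = \left(\left(-5\right) \left(- \frac{1}{4}\right) - 1\right) 71 = \left(\frac{5}{4} - 1\right) 71 = \frac{1}{4} \cdot 71 = \frac{71}{4}$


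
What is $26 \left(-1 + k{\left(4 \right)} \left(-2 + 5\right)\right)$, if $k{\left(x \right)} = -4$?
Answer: $-338$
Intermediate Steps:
$26 \left(-1 + k{\left(4 \right)} \left(-2 + 5\right)\right) = 26 \left(-1 - 4 \left(-2 + 5\right)\right) = 26 \left(-1 - 12\right) = 26 \left(-13\right) = -338$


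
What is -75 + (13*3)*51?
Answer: 1914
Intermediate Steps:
-75 + (13*3)*51 = -75 + 39*51 = -75 + 1989 = 1914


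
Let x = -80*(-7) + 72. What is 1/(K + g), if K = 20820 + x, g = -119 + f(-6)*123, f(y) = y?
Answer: 1/20595 ≈ 4.8555e-5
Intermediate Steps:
x = 632 (x = 560 + 72 = 632)
g = -857 (g = -119 - 6*123 = -119 - 738 = -857)
K = 21452 (K = 20820 + 632 = 21452)
1/(K + g) = 1/(21452 - 857) = 1/20595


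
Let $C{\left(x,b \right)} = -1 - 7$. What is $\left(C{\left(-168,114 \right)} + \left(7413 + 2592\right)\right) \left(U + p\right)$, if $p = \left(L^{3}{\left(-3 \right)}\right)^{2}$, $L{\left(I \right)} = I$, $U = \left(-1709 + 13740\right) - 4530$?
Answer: $82275310$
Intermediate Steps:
$U = 7501$ ($U = 12031 - 4530 = 7501$)
$C{\left(x,b \right)} = -8$ ($C{\left(x,b \right)} = -1 - 7 = -8$)
$p = 729$ ($p = \left(\left(-3\right)^{3}\right)^{2} = \left(-27\right)^{2} = 729$)
$\left(C{\left(-168,114 \right)} + \left(7413 + 2592\right)\right) \left(U + p\right) = \left(-8 + \left(7413 + 2592\right)\right) \left(7501 + 729\right) = \left(-8 + 10005\right) 8230 = 9997 \cdot 8230 = 82275310$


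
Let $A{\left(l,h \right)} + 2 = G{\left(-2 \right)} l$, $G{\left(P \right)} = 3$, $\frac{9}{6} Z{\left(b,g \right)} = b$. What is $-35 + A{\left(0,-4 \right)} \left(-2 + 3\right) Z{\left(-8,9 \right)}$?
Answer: $- \frac{73}{3} \approx -24.333$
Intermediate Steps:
$Z{\left(b,g \right)} = \frac{2 b}{3}$
$A{\left(l,h \right)} = -2 + 3 l$
$-35 + A{\left(0,-4 \right)} \left(-2 + 3\right) Z{\left(-8,9 \right)} = -35 + \left(-2 + 3 \cdot 0\right) \left(-2 + 3\right) \frac{2}{3} \left(-8\right) = -35 + \left(-2 + 0\right) 1 \left(- \frac{16}{3}\right) = -35 + \left(-2\right) 1 \left(- \frac{16}{3}\right) = -35 - - \frac{32}{3} = -35 + \frac{32}{3} = - \frac{73}{3}$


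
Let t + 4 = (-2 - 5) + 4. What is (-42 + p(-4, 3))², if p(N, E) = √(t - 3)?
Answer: (42 - I*√10)² ≈ 1754.0 - 265.63*I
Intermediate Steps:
t = -7 (t = -4 + ((-2 - 5) + 4) = -4 + (-7 + 4) = -4 - 3 = -7)
p(N, E) = I*√10 (p(N, E) = √(-7 - 3) = √(-10) = I*√10)
(-42 + p(-4, 3))² = (-42 + I*√10)²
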